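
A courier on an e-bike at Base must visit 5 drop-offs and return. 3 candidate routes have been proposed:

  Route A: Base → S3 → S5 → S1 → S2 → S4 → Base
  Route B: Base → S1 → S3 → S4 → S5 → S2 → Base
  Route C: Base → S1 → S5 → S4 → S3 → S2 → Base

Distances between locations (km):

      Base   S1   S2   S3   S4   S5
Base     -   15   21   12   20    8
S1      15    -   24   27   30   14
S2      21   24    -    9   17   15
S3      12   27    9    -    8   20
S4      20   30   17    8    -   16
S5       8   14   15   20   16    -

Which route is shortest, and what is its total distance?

Route A: 12 + 20 + 14 + 24 + 17 + 20 = 107
Route B: 15 + 27 + 8 + 16 + 15 + 21 = 102
Route C: 15 + 14 + 16 + 8 + 9 + 21 = 83

Shortest is Route C, total 83 km.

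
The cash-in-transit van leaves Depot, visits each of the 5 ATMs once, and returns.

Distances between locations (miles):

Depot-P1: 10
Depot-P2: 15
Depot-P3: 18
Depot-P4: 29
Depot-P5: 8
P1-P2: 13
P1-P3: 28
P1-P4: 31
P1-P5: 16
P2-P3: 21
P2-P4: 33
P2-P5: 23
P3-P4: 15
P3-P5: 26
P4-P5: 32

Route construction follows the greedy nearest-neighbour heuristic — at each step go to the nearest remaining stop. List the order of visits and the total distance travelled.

At Depot the remaining stops are P5 8, P1 10, P2 15, P3 18, P4 29; go to P5.
At P5 the remaining stops are P1 16, P2 23, P3 26, P4 32; go to P1.
At P1 the remaining stops are P2 13, P3 28, P4 31; go to P2.
At P2 the remaining stops are P3 21, P4 33; go to P3.
At P3 the remaining stops are P4 15; go to P4.
Return P4→Depot: 29.
Total = 8 + 16 + 13 + 21 + 15 + 29 = 102.

Nearest-neighbour total = 102 miles; route Depot → P5 → P1 → P2 → P3 → P4 → Depot.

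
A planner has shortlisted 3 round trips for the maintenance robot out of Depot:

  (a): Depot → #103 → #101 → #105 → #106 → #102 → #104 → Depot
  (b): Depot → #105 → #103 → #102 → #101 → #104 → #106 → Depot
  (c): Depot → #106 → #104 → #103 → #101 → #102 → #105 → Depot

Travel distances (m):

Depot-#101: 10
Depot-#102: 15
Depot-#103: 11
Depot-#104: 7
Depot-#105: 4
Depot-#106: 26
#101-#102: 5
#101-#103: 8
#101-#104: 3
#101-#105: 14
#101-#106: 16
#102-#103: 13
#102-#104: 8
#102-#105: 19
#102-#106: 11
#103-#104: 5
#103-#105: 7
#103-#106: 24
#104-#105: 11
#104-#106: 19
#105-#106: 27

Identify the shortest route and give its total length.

Shortest is (b), total 77 m.

(a): 11 + 8 + 14 + 27 + 11 + 8 + 7 = 86
(b): 4 + 7 + 13 + 5 + 3 + 19 + 26 = 77
(c): 26 + 19 + 5 + 8 + 5 + 19 + 4 = 86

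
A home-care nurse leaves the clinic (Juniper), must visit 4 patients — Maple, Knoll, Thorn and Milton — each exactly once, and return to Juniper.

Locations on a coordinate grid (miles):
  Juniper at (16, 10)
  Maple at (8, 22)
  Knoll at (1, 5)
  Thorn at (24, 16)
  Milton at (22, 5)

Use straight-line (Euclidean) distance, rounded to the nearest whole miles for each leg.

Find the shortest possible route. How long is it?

Minimum total distance: 70 miles.

There are 12 distinct closed tours to check (reversals are equivalent).
Juniper → Maple → Knoll → Thorn → Milton → Juniper: 14+18+25+11+8 = 76
Juniper → Maple → Knoll → Milton → Thorn → Juniper: 14+18+21+11+10 = 74
Juniper → Maple → Thorn → Knoll → Milton → Juniper: 14+17+25+21+8 = 85
Juniper → Maple → Thorn → Milton → Knoll → Juniper: 14+17+11+21+16 = 79
Juniper → Maple → Milton → Knoll → Thorn → Juniper: 14+22+21+25+10 = 92
Juniper → Maple → Milton → Thorn → Knoll → Juniper: 14+22+11+25+16 = 88
Juniper → Knoll → Maple → Thorn → Milton → Juniper: 16+18+17+11+8 = 70
Juniper → Knoll → Maple → Milton → Thorn → Juniper: 16+18+22+11+10 = 77
Juniper → Knoll → Thorn → Maple → Milton → Juniper: 16+25+17+22+8 = 88
Juniper → Knoll → Milton → Maple → Thorn → Juniper: 16+21+22+17+10 = 86
Juniper → Thorn → Maple → Knoll → Milton → Juniper: 10+17+18+21+8 = 74
Juniper → Thorn → Knoll → Maple → Milton → Juniper: 10+25+18+22+8 = 83
The minimum is 70.
One optimal route: Juniper → Knoll → Maple → Thorn → Milton → Juniper (or its reverse).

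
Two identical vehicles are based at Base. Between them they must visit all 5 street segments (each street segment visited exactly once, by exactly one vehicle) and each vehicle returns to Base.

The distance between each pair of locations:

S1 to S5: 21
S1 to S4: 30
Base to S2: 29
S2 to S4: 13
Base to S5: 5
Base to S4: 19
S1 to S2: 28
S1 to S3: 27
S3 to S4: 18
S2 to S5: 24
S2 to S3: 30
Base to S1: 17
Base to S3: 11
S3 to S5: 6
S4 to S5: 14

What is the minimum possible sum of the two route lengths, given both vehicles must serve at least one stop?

Try each way of splitting the stops between the two vehicles (each non-empty) and, for each split, find the best tour for each vehicle:
  {S1} + {S2, S3, S4, S5}: 34 + 71 = 105
  {S2} + {S1, S3, S4, S5}: 58 + 76 = 134
  {S1, S2} + {S3, S4, S5}: 74 + 48 = 122
  {S3} + {S1, S2, S4, S5}: 22 + 77 = 99
  {S1, S3} + {S2, S4, S5}: 55 + 61 = 116
  {S2, S3} + {S1, S4, S5}: 70 + 66 = 136
  … (15 splits in total)
  {S1, S2, S3, S4} + {S5}: 87 + 10 = 97  ← best
Best: vehicle 1 Base → S1 → S2 → S4 → S3 → Base = 87; vehicle 2 Base → S5 → Base = 10; combined 97.

Minimum combined distance: 97.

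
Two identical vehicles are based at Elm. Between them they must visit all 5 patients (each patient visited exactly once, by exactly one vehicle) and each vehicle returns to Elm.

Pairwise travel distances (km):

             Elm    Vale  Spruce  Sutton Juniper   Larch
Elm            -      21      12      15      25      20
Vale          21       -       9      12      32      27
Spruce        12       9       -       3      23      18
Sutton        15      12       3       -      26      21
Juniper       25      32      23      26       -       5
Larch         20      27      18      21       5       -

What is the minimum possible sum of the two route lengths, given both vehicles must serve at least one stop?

There are 2^4 − 1 = 15 ways to divide the 5 stops into two non-empty groups. For each, the best each vehicle can do is its own shortest tour through its group:
  {Vale} + {Spruce, Sutton, Juniper, Larch}: 42 + 66 = 108
  {Spruce} + {Vale, Sutton, Juniper, Larch}: 24 + 84 = 108
  {Vale, Spruce} + {Sutton, Juniper, Larch}: 42 + 66 = 108
  {Sutton} + {Vale, Spruce, Juniper, Larch}: 30 + 78 = 108
  {Vale, Sutton} + {Spruce, Juniper, Larch}: 48 + 60 = 108
  {Spruce, Sutton} + {Vale, Juniper, Larch}: 30 + 78 = 108
  … (15 splits in total)
  {Vale, Spruce, Sutton} + {Juniper, Larch}: 48 + 50 = 98  ← best
Best: vehicle 1 Elm → Vale → Spruce → Sutton → Elm = 48; vehicle 2 Elm → Juniper → Larch → Elm = 50; combined 98.

98 km — the smallest possible combined total.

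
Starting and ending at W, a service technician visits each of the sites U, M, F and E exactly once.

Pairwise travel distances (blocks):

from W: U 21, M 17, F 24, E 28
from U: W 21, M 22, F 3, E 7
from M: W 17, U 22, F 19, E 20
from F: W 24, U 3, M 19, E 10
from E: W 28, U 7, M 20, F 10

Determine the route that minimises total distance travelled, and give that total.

With 4 stops there are 4!/2 = 12 distinct round trips (a route and its reverse cost the same).
W - U - M - F - E - W: 21+22+19+10+28 = 100
W - U - M - E - F - W: 21+22+20+10+24 = 97
W - U - F - M - E - W: 21+3+19+20+28 = 91
W - U - F - E - M - W: 21+3+10+20+17 = 71
W - U - E - M - F - W: 21+7+20+19+24 = 91
W - U - E - F - M - W: 21+7+10+19+17 = 74
W - M - U - F - E - W: 17+22+3+10+28 = 80
W - M - U - E - F - W: 17+22+7+10+24 = 80
W - M - F - U - E - W: 17+19+3+7+28 = 74
W - M - E - U - F - W: 17+20+7+3+24 = 71
W - F - U - M - E - W: 24+3+22+20+28 = 97
W - F - M - U - E - W: 24+19+22+7+28 = 100
The minimum is 71.
One optimal route: W → U → F → E → M → W (or its reverse).

Shortest round trip = 71 blocks.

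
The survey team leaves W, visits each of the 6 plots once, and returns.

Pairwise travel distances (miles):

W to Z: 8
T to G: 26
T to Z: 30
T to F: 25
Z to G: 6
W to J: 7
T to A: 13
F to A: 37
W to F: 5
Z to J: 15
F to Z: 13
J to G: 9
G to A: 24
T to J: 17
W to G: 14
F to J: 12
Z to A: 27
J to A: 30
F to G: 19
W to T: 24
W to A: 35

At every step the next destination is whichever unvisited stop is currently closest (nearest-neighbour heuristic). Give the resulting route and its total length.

96 miles along W → F → J → G → Z → A → T → W.

At W the remaining stops are F 5, J 7, Z 8, G 14, T 24, A 35; go to F.
At F the remaining stops are J 12, Z 13, G 19, T 25, A 37; go to J.
At J the remaining stops are G 9, Z 15, T 17, A 30; go to G.
At G the remaining stops are Z 6, A 24, T 26; go to Z.
At Z the remaining stops are A 27, T 30; go to A.
At A the remaining stops are T 13; go to T.
Return T→W: 24.
Total = 5 + 12 + 9 + 6 + 27 + 13 + 24 = 96.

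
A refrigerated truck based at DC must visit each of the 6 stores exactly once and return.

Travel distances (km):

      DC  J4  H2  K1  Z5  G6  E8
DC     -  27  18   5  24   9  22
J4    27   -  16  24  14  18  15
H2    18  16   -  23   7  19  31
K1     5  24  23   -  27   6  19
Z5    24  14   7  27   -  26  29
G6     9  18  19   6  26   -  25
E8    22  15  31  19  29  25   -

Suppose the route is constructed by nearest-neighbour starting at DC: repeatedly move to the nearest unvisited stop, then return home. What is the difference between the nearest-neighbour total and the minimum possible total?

15 km longer than the optimal tour.

From DC: K1=5, G6=9, H2=18, E8=22, Z5=24, J4=27 → choose K1 (5).
From K1: G6=6, E8=19, H2=23, J4=24, Z5=27 → choose G6 (6).
From G6: J4=18, H2=19, E8=25, Z5=26 → choose J4 (18).
From J4: Z5=14, E8=15, H2=16 → choose Z5 (14).
From Z5: H2=7, E8=29 → choose H2 (7).
From H2: E8=31 → choose E8 (31).
NN route DC → K1 → G6 → J4 → Z5 → H2 → E8 → DC costs 103.
Optimal: DC → H2 → Z5 → J4 → E8 → K1 → G6 → DC costs 88 (by enumerating all 360 distinct tours).
Excess = 103 − 88 = 15.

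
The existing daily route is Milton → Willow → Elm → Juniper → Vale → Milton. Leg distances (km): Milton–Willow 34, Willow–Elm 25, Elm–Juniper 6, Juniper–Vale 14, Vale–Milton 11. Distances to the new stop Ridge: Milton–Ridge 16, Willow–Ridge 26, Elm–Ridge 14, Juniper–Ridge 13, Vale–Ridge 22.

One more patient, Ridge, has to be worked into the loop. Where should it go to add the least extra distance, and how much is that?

Insertion cost between consecutive stops i–j is d(i,Ridge) + d(Ridge,j) − d(i,j):
  between Milton and Willow: 16 + 26 − 34 = 8
  between Willow and Elm: 26 + 14 − 25 = 15
  between Elm and Juniper: 14 + 13 − 6 = 21
  between Juniper and Vale: 13 + 22 − 14 = 21
  between Vale and Milton: 22 + 16 − 11 = 27
Cheapest insertion is between Milton and Willow, adding 8.
New total = 90 + 8 = 98.

+8 km — insert Ridge between Milton and Willow.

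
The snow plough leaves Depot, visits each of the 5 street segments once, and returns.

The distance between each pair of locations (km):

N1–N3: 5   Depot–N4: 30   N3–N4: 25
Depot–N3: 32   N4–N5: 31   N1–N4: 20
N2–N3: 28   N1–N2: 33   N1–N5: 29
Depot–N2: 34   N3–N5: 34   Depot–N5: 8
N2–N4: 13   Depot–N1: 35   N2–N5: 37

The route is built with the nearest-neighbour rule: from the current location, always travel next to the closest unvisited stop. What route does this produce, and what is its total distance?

Depot → [N5:8 / N4:30 / N3:32 / N2:34 / N1:35] → N5 (8)
N5 → [N1:29 / N4:31 / N3:34 / N2:37] → N1 (29)
N1 → [N3:5 / N4:20 / N2:33] → N3 (5)
N3 → [N4:25 / N2:28] → N4 (25)
N4 → [N2:13] → N2 (13)
Return N2→Depot: 34.
Total = 8 + 29 + 5 + 25 + 13 + 34 = 114.

114 km along Depot → N5 → N1 → N3 → N4 → N2 → Depot.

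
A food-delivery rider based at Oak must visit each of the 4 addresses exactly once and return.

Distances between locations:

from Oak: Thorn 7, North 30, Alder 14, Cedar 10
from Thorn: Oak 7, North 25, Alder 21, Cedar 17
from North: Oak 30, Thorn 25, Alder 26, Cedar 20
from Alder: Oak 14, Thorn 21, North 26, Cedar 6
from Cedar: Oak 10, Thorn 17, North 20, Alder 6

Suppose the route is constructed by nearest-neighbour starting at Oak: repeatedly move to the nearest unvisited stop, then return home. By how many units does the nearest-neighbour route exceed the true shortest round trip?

Excess over optimum: 14.

Oak: Thorn=7, Cedar=10, Alder=14, North=30 ⇒ Thorn
Thorn: Cedar=17, Alder=21, North=25 ⇒ Cedar
Cedar: Alder=6, North=20 ⇒ Alder
Alder: North=26 ⇒ North
NN route Oak → Thorn → Cedar → Alder → North → Oak costs 86.
Optimal: Oak → Thorn → North → Cedar → Alder → Oak costs 72 (by enumerating all 12 distinct tours).
Excess = 86 − 72 = 14.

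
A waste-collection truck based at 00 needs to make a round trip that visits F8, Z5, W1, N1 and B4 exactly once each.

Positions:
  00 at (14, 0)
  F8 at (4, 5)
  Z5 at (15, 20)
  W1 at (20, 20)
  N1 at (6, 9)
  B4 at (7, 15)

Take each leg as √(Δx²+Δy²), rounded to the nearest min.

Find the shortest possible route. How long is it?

Minimum total distance: 56 min.

With 5 stops there are 5!/2 = 60 distinct round trips (a route and its reverse cost the same).
00→F8→Z5→W1→N1→B4→00: 11+19+5+18+6+17 = 76
00→F8→Z5→W1→B4→N1→00: 11+19+5+14+6+12 = 67
00→F8→Z5→N1→W1→B4→00: 11+19+14+18+14+17 = 93
00→F8→Z5→N1→B4→W1→00: 11+19+14+6+14+21 = 85
00→F8→Z5→B4→W1→N1→00: 11+19+9+14+18+12 = 83
00→F8→Z5→B4→N1→W1→00: 11+19+9+6+18+21 = 84
00→F8→W1→Z5→N1→B4→00: 11+22+5+14+6+17 = 75
00→F8→W1→Z5→B4→N1→00: 11+22+5+9+6+12 = 65
00→F8→W1→N1→Z5→B4→00: 11+22+18+14+9+17 = 91
00→F8→W1→N1→B4→Z5→00: 11+22+18+6+9+20 = 86
00→F8→W1→B4→Z5→N1→00: 11+22+14+9+14+12 = 82
00→F8→W1→B4→N1→Z5→00: 11+22+14+6+14+20 = 87
00→F8→N1→Z5→W1→B4→00: 11+4+14+5+14+17 = 65
00→F8→N1→Z5→B4→W1→00: 11+4+14+9+14+21 = 73
… (46 more)
00→F8→N1→B4→Z5→W1→00: 11+4+6+9+5+21 = 56  ← best
The minimum is 56.
One optimal route: 00 → F8 → N1 → B4 → Z5 → W1 → 00 (or its reverse).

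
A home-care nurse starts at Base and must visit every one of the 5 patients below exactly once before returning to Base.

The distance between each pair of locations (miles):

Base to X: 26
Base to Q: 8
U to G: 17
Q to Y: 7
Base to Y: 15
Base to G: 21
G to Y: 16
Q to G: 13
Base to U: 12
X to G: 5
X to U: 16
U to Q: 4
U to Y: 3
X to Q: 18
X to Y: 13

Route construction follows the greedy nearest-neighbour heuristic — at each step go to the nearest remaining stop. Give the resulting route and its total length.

Total distance 54 miles via the nearest-neighbour route Base → Q → U → Y → X → G → Base.

At Base the remaining stops are Q 8, U 12, Y 15, G 21, X 26; go to Q.
At Q the remaining stops are U 4, Y 7, G 13, X 18; go to U.
At U the remaining stops are Y 3, X 16, G 17; go to Y.
At Y the remaining stops are X 13, G 16; go to X.
At X the remaining stops are G 5; go to G.
Return G→Base: 21.
Total = 8 + 4 + 3 + 13 + 5 + 21 = 54.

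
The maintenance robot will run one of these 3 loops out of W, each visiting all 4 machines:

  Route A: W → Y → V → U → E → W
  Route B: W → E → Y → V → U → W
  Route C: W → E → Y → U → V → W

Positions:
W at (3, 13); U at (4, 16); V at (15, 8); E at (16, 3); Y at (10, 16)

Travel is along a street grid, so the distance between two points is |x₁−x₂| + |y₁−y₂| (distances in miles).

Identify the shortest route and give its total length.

Shortest is Route B, total 78 miles.

Route A: 10 + 13 + 19 + 25 + 23 = 90
Route B: 23 + 19 + 13 + 19 + 4 = 78
Route C: 23 + 19 + 6 + 19 + 17 = 84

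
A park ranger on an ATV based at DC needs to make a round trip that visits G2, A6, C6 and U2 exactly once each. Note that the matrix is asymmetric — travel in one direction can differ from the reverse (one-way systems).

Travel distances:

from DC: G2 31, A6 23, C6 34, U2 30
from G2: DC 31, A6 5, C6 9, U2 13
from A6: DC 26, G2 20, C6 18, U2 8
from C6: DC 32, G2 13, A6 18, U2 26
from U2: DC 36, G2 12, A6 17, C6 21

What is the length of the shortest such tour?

DC - G2 - A6 - C6 - U2 - DC: 31+5+18+26+36 = 116
DC - G2 - A6 - U2 - C6 - DC: 31+5+8+21+32 = 97
DC - G2 - C6 - A6 - U2 - DC: 31+9+18+8+36 = 102
DC - G2 - C6 - U2 - A6 - DC: 31+9+26+17+26 = 109
DC - G2 - U2 - A6 - C6 - DC: 31+13+17+18+32 = 111
DC - G2 - U2 - C6 - A6 - DC: 31+13+21+18+26 = 109
DC - A6 - G2 - C6 - U2 - DC: 23+20+9+26+36 = 114
DC - A6 - G2 - U2 - C6 - DC: 23+20+13+21+32 = 109
DC - A6 - C6 - G2 - U2 - DC: 23+18+13+13+36 = 103
DC - A6 - C6 - U2 - G2 - DC: 23+18+26+12+31 = 110
DC - A6 - U2 - G2 - C6 - DC: 23+8+12+9+32 = 84
DC - A6 - U2 - C6 - G2 - DC: 23+8+21+13+31 = 96
DC - C6 - G2 - A6 - U2 - DC: 34+13+5+8+36 = 96
DC - C6 - G2 - U2 - A6 - DC: 34+13+13+17+26 = 103
… (10 more)
The minimum is 84.
One optimal route: DC → A6 → U2 → G2 → C6 → DC.

Shortest round trip = 84.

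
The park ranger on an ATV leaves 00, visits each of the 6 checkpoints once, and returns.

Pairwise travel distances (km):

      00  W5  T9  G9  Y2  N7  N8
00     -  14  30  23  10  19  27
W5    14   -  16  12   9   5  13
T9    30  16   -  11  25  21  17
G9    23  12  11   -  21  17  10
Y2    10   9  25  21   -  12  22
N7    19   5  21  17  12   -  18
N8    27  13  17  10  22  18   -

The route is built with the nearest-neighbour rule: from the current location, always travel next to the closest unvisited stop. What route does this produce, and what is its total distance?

From 00: distances to unvisited — Y2=10, W5=14, N7=19, G9=23, N8=27, T9=30. Nearest is Y2 (10).
From Y2: distances to unvisited — W5=9, N7=12, G9=21, N8=22, T9=25. Nearest is W5 (9).
From W5: distances to unvisited — N7=5, G9=12, N8=13, T9=16. Nearest is N7 (5).
From N7: distances to unvisited — G9=17, N8=18, T9=21. Nearest is G9 (17).
From G9: distances to unvisited — N8=10, T9=11. Nearest is N8 (10).
From N8: distances to unvisited — T9=17. Nearest is T9 (17).
Return T9→00: 30.
Total = 10 + 9 + 5 + 17 + 10 + 17 + 30 = 98.

98 km along 00 → Y2 → W5 → N7 → G9 → N8 → T9 → 00.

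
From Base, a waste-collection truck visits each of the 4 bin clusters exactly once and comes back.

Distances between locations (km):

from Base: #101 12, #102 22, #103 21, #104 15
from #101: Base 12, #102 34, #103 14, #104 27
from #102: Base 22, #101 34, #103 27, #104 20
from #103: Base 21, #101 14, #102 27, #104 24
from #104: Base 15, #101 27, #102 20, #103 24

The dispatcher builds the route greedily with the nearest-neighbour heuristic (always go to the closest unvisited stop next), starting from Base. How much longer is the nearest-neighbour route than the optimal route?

The nearest-neighbour route is 4 km longer than optimal.

Base: #101=12, #104=15, #103=21, #102=22 ⇒ #101
#101: #103=14, #104=27, #102=34 ⇒ #103
#103: #104=24, #102=27 ⇒ #104
#104: #102=20 ⇒ #102
NN route Base → #101 → #103 → #104 → #102 → Base costs 92.
Optimal: Base → #101 → #103 → #102 → #104 → Base costs 88 (by enumerating all 12 distinct tours).
Excess = 92 − 88 = 4.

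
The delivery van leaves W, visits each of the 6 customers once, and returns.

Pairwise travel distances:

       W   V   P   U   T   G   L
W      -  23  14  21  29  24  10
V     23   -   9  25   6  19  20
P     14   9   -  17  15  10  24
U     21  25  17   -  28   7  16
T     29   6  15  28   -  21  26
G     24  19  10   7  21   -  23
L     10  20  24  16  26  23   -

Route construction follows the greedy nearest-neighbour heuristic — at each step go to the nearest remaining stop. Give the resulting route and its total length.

At W the remaining stops are L 10, P 14, U 21, V 23, G 24, T 29; go to L.
At L the remaining stops are U 16, V 20, G 23, P 24, T 26; go to U.
At U the remaining stops are G 7, P 17, V 25, T 28; go to G.
At G the remaining stops are P 10, V 19, T 21; go to P.
At P the remaining stops are V 9, T 15; go to V.
At V the remaining stops are T 6; go to T.
Return T→W: 29.
Total = 10 + 16 + 7 + 10 + 9 + 6 + 29 = 87.

Nearest-neighbour total = 87; route W → L → U → G → P → V → T → W.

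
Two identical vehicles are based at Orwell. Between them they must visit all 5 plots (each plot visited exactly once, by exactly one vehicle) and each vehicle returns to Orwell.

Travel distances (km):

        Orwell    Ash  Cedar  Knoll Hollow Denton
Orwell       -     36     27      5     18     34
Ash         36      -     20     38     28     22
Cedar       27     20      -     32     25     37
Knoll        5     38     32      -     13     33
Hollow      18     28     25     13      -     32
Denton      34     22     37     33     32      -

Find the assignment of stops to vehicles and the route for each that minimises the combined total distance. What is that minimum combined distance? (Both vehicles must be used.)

Minimum combined distance: 129 km.

Check every non-empty split of the stops between the two vehicles; for each half take its own optimal tour:
  {Ash} + {Cedar, Knoll, Hollow, Denton}: 72 + 114 = 186
  {Cedar} + {Ash, Knoll, Hollow, Denton}: 54 + 102 = 156
  {Ash, Cedar} + {Knoll, Hollow, Denton}: 83 + 84 = 167
  {Knoll} + {Ash, Cedar, Hollow, Denton}: 10 + 119 = 129
  {Ash, Knoll} + {Cedar, Hollow, Denton}: 79 + 114 = 193
  {Cedar, Knoll} + {Ash, Hollow, Denton}: 64 + 102 = 166
  … (15 splits in total)
Best: vehicle 1 Orwell → Knoll → Orwell = 10; vehicle 2 Orwell → Cedar → Ash → Denton → Hollow → Orwell = 119; combined 129.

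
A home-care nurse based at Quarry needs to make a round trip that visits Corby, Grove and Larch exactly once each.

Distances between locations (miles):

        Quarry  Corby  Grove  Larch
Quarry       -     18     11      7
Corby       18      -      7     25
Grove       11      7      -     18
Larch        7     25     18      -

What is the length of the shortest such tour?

50 miles — the shortest possible round trip.

There are 3 distinct closed tours to check (reversals are equivalent).
Quarry→Corby→Grove→Larch→Quarry: 18+7+18+7 = 50
Quarry→Corby→Larch→Grove→Quarry: 18+25+18+11 = 72
Quarry→Grove→Corby→Larch→Quarry: 11+7+25+7 = 50
The minimum is 50.
One optimal route: Quarry → Corby → Grove → Larch → Quarry (or its reverse).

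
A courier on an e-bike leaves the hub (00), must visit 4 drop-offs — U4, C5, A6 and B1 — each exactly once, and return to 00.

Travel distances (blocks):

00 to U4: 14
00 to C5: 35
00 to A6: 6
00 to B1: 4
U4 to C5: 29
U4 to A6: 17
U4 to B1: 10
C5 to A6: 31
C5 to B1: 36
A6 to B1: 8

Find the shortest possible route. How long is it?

80 blocks — the shortest possible round trip.

With 4 stops there are 4!/2 = 12 distinct round trips (a route and its reverse cost the same).
00-U4-C5-A6-B1-00: 14+29+31+8+4 = 86
00-U4-C5-B1-A6-00: 14+29+36+8+6 = 93
00-U4-A6-C5-B1-00: 14+17+31+36+4 = 102
00-U4-A6-B1-C5-00: 14+17+8+36+35 = 110
00-U4-B1-C5-A6-00: 14+10+36+31+6 = 97
00-U4-B1-A6-C5-00: 14+10+8+31+35 = 98
00-C5-U4-A6-B1-00: 35+29+17+8+4 = 93
00-C5-U4-B1-A6-00: 35+29+10+8+6 = 88
00-C5-A6-U4-B1-00: 35+31+17+10+4 = 97
00-C5-B1-U4-A6-00: 35+36+10+17+6 = 104
00-A6-U4-C5-B1-00: 6+17+29+36+4 = 92
00-A6-C5-U4-B1-00: 6+31+29+10+4 = 80
The minimum is 80.
One optimal route: 00 → A6 → C5 → U4 → B1 → 00 (or its reverse).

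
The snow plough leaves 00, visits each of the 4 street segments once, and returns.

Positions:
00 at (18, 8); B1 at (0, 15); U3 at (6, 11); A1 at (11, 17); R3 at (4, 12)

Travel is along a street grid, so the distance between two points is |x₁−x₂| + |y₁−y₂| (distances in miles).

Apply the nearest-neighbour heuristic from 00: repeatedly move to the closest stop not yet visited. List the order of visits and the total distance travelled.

Nearest-neighbour total = 54 miles; route 00 → U3 → R3 → B1 → A1 → 00.

00 → [U3:15 / A1:16 / R3:18 / B1:25] → U3 (15)
U3 → [R3:3 / B1:10 / A1:11] → R3 (3)
R3 → [B1:7 / A1:12] → B1 (7)
B1 → [A1:13] → A1 (13)
Return A1→00: 16.
Total = 15 + 3 + 7 + 13 + 16 = 54.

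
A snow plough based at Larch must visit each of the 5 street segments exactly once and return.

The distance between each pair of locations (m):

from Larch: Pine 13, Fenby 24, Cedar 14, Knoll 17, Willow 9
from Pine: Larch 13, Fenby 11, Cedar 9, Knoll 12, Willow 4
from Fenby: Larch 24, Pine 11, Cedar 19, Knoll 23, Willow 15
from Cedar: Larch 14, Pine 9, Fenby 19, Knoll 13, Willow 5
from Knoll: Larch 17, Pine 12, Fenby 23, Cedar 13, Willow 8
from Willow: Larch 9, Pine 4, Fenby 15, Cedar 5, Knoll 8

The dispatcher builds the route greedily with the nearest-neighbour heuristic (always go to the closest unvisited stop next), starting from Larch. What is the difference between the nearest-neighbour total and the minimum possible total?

9 m longer than the optimal tour.

Larch: Willow=9, Pine=13, Cedar=14, Knoll=17, Fenby=24 ⇒ Willow
Willow: Pine=4, Cedar=5, Knoll=8, Fenby=15 ⇒ Pine
Pine: Cedar=9, Fenby=11, Knoll=12 ⇒ Cedar
Cedar: Knoll=13, Fenby=19 ⇒ Knoll
Knoll: Fenby=23 ⇒ Fenby
NN route Larch → Willow → Pine → Cedar → Knoll → Fenby → Larch costs 82.
Optimal: Larch → Pine → Fenby → Cedar → Knoll → Willow → Larch costs 73 (by enumerating all 60 distinct tours).
Excess = 82 − 73 = 9.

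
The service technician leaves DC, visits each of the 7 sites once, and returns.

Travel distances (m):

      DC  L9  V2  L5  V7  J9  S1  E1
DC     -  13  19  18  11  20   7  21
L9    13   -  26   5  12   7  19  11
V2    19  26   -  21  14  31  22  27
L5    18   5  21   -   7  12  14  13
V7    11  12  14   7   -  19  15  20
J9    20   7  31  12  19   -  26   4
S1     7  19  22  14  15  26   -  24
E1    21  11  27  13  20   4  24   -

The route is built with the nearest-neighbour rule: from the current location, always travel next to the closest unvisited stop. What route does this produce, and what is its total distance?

Total distance 90 m via the nearest-neighbour route DC → S1 → L5 → L9 → J9 → E1 → V7 → V2 → DC.

From DC: distances to unvisited — S1=7, V7=11, L9=13, L5=18, V2=19, J9=20, E1=21. Nearest is S1 (7).
From S1: distances to unvisited — L5=14, V7=15, L9=19, V2=22, E1=24, J9=26. Nearest is L5 (14).
From L5: distances to unvisited — L9=5, V7=7, J9=12, E1=13, V2=21. Nearest is L9 (5).
From L9: distances to unvisited — J9=7, E1=11, V7=12, V2=26. Nearest is J9 (7).
From J9: distances to unvisited — E1=4, V7=19, V2=31. Nearest is E1 (4).
From E1: distances to unvisited — V7=20, V2=27. Nearest is V7 (20).
From V7: distances to unvisited — V2=14. Nearest is V2 (14).
Return V2→DC: 19.
Total = 7 + 14 + 5 + 7 + 4 + 20 + 14 + 19 = 90.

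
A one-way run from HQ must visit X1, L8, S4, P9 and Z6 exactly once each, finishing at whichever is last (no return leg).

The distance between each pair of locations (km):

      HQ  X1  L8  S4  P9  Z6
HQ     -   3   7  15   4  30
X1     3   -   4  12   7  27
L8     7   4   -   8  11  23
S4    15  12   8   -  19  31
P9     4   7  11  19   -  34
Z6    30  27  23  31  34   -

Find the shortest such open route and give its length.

There are 5! = 120 possible orderings.
HQ - X1 - L8 - S4 - P9 - Z6: 3+4+8+19+34 = 68
HQ - X1 - L8 - S4 - Z6 - P9: 3+4+8+31+34 = 80
HQ - X1 - L8 - P9 - S4 - Z6: 3+4+11+19+31 = 68
HQ - X1 - L8 - P9 - Z6 - S4: 3+4+11+34+31 = 83
HQ - X1 - L8 - Z6 - S4 - P9: 3+4+23+31+19 = 80
HQ - X1 - L8 - Z6 - P9 - S4: 3+4+23+34+19 = 83
HQ - X1 - S4 - L8 - P9 - Z6: 3+12+8+11+34 = 68
HQ - X1 - S4 - L8 - Z6 - P9: 3+12+8+23+34 = 80
HQ - X1 - S4 - P9 - L8 - Z6: 3+12+19+11+23 = 68
HQ - X1 - S4 - P9 - Z6 - L8: 3+12+19+34+23 = 91
HQ - X1 - S4 - Z6 - L8 - P9: 3+12+31+23+11 = 80
HQ - X1 - S4 - Z6 - P9 - L8: 3+12+31+34+11 = 91
HQ - X1 - P9 - L8 - S4 - Z6: 3+7+11+8+31 = 60
HQ - X1 - P9 - L8 - Z6 - S4: 3+7+11+23+31 = 75
… (106 more)
HQ - P9 - X1 - L8 - S4 - Z6: 4+7+4+8+31 = 54  ← best
The minimum is 54.
One shortest path: HQ → P9 → X1 → L8 → S4 → Z6.

Minimum one-way distance = 54 km.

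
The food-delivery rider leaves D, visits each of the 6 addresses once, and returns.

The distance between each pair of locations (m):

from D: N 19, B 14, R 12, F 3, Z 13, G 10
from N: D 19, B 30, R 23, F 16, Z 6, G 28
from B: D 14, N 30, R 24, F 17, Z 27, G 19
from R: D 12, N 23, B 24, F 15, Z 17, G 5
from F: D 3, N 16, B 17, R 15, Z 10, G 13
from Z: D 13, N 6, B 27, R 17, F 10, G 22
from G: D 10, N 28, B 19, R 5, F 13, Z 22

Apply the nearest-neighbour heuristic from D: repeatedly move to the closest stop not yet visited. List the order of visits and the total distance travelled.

D → [F:3 / G:10 / R:12 / Z:13 / B:14 / N:19] → F (3)
F → [Z:10 / G:13 / R:15 / N:16 / B:17] → Z (10)
Z → [N:6 / R:17 / G:22 / B:27] → N (6)
N → [R:23 / G:28 / B:30] → R (23)
R → [G:5 / B:24] → G (5)
G → [B:19] → B (19)
Return B→D: 14.
Total = 3 + 10 + 6 + 23 + 5 + 19 + 14 = 80.

Nearest-neighbour total = 80 m; route D → F → Z → N → R → G → B → D.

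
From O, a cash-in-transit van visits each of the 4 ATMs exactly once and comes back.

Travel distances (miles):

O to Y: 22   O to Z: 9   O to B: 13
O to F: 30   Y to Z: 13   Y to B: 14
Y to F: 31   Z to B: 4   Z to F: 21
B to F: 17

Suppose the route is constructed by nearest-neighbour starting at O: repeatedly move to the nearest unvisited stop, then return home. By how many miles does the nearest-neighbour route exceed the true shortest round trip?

Excess over optimum: 5 miles.

From O: Z=9, B=13, Y=22, F=30 → choose Z (9).
From Z: B=4, Y=13, F=21 → choose B (4).
From B: Y=14, F=17 → choose Y (14).
From Y: F=31 → choose F (31).
NN route O → Z → B → Y → F → O costs 88.
Optimal: O → Y → B → F → Z → O costs 83 (by enumerating all 12 distinct tours).
Excess = 88 − 83 = 5.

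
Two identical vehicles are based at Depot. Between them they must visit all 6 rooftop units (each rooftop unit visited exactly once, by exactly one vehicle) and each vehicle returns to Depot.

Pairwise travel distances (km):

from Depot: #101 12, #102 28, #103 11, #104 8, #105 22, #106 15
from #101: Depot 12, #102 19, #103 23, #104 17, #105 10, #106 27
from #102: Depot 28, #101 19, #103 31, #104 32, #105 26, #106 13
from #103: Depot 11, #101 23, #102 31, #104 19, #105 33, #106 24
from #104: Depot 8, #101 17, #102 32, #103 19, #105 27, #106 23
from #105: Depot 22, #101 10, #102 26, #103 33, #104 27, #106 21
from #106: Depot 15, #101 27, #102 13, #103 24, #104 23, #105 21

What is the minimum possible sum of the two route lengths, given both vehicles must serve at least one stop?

There are 2^5 − 1 = 31 ways to divide the 6 stops into two non-empty groups. For each, the best each vehicle can do is its own shortest tour through its group:
  {#101} + {#102, #103, #104, #105, #106}: 24 + 109 = 133
  {#102} + {#101, #103, #104, #105, #106}: 56 + 91 = 147
  {#101, #102} + {#103, #104, #105, #106}: 59 + 91 = 150
  {#103} + {#101, #102, #104, #105, #106}: 22 + 89 = 111
  {#101, #103} + {#102, #104, #105, #106}: 46 + 89 = 135
  {#102, #103} + {#101, #104, #105, #106}: 70 + 71 = 141
  … (31 splits in total)
Best: vehicle 1 Depot → #103 → Depot = 22; vehicle 2 Depot → #104 → #101 → #105 → #102 → #106 → Depot = 89; combined 111.

111 km — the smallest possible combined total.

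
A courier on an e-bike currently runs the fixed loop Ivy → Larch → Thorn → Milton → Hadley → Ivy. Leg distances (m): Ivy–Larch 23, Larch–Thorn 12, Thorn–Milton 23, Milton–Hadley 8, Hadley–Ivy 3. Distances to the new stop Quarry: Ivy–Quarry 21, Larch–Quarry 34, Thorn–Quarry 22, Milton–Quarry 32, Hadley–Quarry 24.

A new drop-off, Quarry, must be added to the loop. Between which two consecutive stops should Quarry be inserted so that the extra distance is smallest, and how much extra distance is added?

Adding 31 m by placing Quarry on the Thorn–Milton leg.

Insertion cost between consecutive stops i–j is d(i,Quarry) + d(Quarry,j) − d(i,j):
  between Ivy and Larch: 21 + 34 − 23 = 32
  between Larch and Thorn: 34 + 22 − 12 = 44
  between Thorn and Milton: 22 + 32 − 23 = 31
  between Milton and Hadley: 32 + 24 − 8 = 48
  between Hadley and Ivy: 24 + 21 − 3 = 42
Cheapest insertion is between Thorn and Milton, adding 31.
New total = 69 + 31 = 100.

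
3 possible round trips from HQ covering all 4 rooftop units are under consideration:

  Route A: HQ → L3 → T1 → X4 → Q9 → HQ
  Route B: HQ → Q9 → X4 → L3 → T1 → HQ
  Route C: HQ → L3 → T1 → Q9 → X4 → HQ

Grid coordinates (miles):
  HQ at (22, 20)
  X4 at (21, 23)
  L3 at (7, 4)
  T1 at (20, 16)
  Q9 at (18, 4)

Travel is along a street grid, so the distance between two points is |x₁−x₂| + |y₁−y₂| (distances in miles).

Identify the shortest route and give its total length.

96 miles — Route C is the shortest.

Route A: 31 + 25 + 8 + 22 + 20 = 106
Route B: 20 + 22 + 33 + 25 + 6 = 106
Route C: 31 + 25 + 14 + 22 + 4 = 96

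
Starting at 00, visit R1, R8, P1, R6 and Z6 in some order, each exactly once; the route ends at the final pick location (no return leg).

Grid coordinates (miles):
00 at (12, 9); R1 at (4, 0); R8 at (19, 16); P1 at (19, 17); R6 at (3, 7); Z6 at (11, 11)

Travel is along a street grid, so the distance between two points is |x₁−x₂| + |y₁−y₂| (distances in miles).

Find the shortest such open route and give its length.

Shortest open route: 49 miles.

There are 5! = 120 possible orderings.
00→R1→R8→P1→R6→Z6: 17+31+1+26+12 = 87
00→R1→R8→P1→Z6→R6: 17+31+1+14+12 = 75
00→R1→R8→R6→P1→Z6: 17+31+25+26+14 = 113
00→R1→R8→R6→Z6→P1: 17+31+25+12+14 = 99
00→R1→R8→Z6→P1→R6: 17+31+13+14+26 = 101
00→R1→R8→Z6→R6→P1: 17+31+13+12+26 = 99
00→R1→P1→R8→R6→Z6: 17+32+1+25+12 = 87
00→R1→P1→R8→Z6→R6: 17+32+1+13+12 = 75
00→R1→P1→R6→R8→Z6: 17+32+26+25+13 = 113
00→R1→P1→R6→Z6→R8: 17+32+26+12+13 = 100
00→R1→P1→Z6→R8→R6: 17+32+14+13+25 = 101
00→R1→P1→Z6→R6→R8: 17+32+14+12+25 = 100
00→R1→R6→R8→P1→Z6: 17+8+25+1+14 = 65
00→R1→R6→R8→Z6→P1: 17+8+25+13+14 = 77
… (106 more)
00→R8→P1→Z6→R6→R1: 14+1+14+12+8 = 49  ← best
The minimum is 49.
One shortest path: 00 → R8 → P1 → Z6 → R6 → R1.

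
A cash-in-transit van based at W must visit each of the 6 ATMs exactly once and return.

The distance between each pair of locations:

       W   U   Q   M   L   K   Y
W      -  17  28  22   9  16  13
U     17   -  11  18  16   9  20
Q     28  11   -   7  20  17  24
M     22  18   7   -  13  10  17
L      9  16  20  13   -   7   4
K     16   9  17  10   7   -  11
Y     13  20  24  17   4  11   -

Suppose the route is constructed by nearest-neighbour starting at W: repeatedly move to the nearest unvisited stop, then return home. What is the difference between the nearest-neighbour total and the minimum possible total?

From W: L=9, Y=13, K=16, U=17, M=22, Q=28 → choose L (9).
From L: Y=4, K=7, M=13, U=16, Q=20 → choose Y (4).
From Y: K=11, M=17, U=20, Q=24 → choose K (11).
From K: U=9, M=10, Q=17 → choose U (9).
From U: Q=11, M=18 → choose Q (11).
From Q: M=7 → choose M (7).
NN route W → L → Y → K → U → Q → M → W costs 73.
Optimal: W → U → Q → M → K → L → Y → W costs 69 (by enumerating all 360 distinct tours).
Excess = 73 − 69 = 4.

The nearest-neighbour route is 4 longer than optimal.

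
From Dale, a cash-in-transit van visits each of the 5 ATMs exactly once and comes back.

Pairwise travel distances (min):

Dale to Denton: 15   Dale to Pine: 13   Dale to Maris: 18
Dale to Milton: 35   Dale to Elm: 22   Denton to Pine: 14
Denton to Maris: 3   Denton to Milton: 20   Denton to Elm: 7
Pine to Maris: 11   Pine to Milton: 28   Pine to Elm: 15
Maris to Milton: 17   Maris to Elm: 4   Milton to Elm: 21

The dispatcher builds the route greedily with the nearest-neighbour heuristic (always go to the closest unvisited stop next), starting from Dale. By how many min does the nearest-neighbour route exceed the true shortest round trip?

The nearest-neighbour route is 6 min longer than optimal.

Dale: Pine=13, Denton=15, Maris=18, Elm=22, Milton=35 ⇒ Pine
Pine: Maris=11, Denton=14, Elm=15, Milton=28 ⇒ Maris
Maris: Denton=3, Elm=4, Milton=17 ⇒ Denton
Denton: Elm=7, Milton=20 ⇒ Elm
Elm: Milton=21 ⇒ Milton
NN route Dale → Pine → Maris → Denton → Elm → Milton → Dale costs 90.
Optimal: Dale → Denton → Maris → Milton → Elm → Pine → Dale costs 84 (by enumerating all 60 distinct tours).
Excess = 90 − 84 = 6.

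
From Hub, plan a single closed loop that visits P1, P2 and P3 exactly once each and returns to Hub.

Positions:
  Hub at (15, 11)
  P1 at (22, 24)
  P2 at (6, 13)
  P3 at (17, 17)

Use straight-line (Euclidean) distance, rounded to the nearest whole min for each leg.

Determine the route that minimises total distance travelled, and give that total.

Hub-P1-P2-P3-Hub: 15+19+12+6 = 52
Hub-P1-P3-P2-Hub: 15+9+12+9 = 45
Hub-P2-P1-P3-Hub: 9+19+9+6 = 43
The minimum is 43.
One optimal route: Hub → P2 → P1 → P3 → Hub (or its reverse).

Minimum total distance: 43 min.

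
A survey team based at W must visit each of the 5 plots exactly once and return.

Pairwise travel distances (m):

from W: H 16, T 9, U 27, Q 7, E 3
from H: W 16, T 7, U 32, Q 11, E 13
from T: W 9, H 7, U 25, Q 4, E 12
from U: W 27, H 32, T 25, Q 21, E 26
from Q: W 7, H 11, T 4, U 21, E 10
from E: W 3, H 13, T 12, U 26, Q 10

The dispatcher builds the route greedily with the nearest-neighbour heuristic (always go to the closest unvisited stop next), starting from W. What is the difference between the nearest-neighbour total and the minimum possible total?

From W: E=3, Q=7, T=9, H=16, U=27 → choose E (3).
From E: Q=10, T=12, H=13, U=26 → choose Q (10).
From Q: T=4, H=11, U=21 → choose T (4).
From T: H=7, U=25 → choose H (7).
From H: U=32 → choose U (32).
NN route W → E → Q → T → H → U → W costs 83.
Optimal: W → U → Q → T → H → E → W costs 75 (by enumerating all 60 distinct tours).
Excess = 83 − 75 = 8.

The nearest-neighbour route is 8 m longer than optimal.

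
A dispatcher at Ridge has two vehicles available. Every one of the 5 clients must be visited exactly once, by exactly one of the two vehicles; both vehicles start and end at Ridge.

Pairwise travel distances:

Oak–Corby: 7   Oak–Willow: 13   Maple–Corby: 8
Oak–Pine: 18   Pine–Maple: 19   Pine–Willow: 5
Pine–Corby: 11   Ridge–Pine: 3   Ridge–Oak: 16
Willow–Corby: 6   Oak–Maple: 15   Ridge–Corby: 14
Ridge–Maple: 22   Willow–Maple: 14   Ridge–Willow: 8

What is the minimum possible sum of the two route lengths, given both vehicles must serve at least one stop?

Try each way of splitting the stops between the two vehicles (each non-empty) and, for each split, find the best tour for each vehicle:
  {Oak} + {Pine, Willow, Maple, Corby}: 32 + 44 = 76
  {Pine} + {Oak, Willow, Maple, Corby}: 6 + 53 = 59
  {Oak, Pine} + {Willow, Maple, Corby}: 37 + 44 = 81
  {Willow} + {Oak, Pine, Maple, Corby}: 16 + 53 = 69
  {Oak, Willow} + {Pine, Maple, Corby}: 37 + 44 = 81
  {Pine, Willow} + {Oak, Maple, Corby}: 16 + 53 = 69
  … (15 splits in total)
Best: vehicle 1 Ridge → Pine → Ridge = 6; vehicle 2 Ridge → Oak → Maple → Corby → Willow → Ridge = 53; combined 59.

59 — the smallest possible combined total.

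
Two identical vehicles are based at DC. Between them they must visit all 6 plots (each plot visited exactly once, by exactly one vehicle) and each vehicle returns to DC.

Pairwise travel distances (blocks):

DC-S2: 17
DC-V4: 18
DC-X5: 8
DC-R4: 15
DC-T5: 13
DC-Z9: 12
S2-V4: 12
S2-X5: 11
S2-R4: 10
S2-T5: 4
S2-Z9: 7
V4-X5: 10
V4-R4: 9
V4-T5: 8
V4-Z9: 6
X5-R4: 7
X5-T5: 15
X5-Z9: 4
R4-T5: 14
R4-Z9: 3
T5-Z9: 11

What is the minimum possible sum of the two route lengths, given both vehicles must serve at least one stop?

69 blocks — the smallest possible combined total.

Try each way of splitting the stops between the two vehicles (each non-empty) and, for each split, find the best tour for each vehicle:
  {S2} + {V4, X5, R4, T5, Z9}: 34 + 45 = 79
  {V4} + {S2, X5, R4, T5, Z9}: 36 + 42 = 78
  {S2, V4} + {X5, R4, T5, Z9}: 47 + 42 = 89
  {X5} + {S2, V4, R4, T5, Z9}: 16 + 53 = 69
  {S2, X5} + {V4, R4, T5, Z9}: 36 + 45 = 81
  {V4, X5} + {S2, R4, T5, Z9}: 36 + 42 = 78
  … (31 splits in total)
Best: vehicle 1 DC → X5 → DC = 16; vehicle 2 DC → S2 → T5 → V4 → R4 → Z9 → DC = 53; combined 69.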